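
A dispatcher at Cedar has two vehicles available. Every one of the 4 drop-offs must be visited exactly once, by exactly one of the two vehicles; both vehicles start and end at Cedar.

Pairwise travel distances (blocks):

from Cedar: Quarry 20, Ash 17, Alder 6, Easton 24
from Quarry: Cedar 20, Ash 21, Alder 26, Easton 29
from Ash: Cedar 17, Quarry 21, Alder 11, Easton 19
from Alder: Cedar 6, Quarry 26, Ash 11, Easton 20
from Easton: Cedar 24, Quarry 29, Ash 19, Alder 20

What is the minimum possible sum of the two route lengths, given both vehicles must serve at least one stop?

96 blocks — the smallest possible combined total.

Try each way of splitting the stops between the two vehicles (each non-empty) and, for each split, find the best tour for each vehicle:
  {Quarry} + {Ash, Alder, Easton}: 40 + 60 = 100
  {Ash} + {Quarry, Alder, Easton}: 34 + 75 = 109
  {Quarry, Ash} + {Alder, Easton}: 58 + 50 = 108
  {Alder} + {Quarry, Ash, Easton}: 12 + 84 = 96
  {Quarry, Alder} + {Ash, Easton}: 52 + 60 = 112
  {Ash, Alder} + {Quarry, Easton}: 34 + 73 = 107
  … (7 splits in total)
Best: vehicle 1 Cedar → Alder → Cedar = 12; vehicle 2 Cedar → Quarry → Ash → Easton → Cedar = 84; combined 96.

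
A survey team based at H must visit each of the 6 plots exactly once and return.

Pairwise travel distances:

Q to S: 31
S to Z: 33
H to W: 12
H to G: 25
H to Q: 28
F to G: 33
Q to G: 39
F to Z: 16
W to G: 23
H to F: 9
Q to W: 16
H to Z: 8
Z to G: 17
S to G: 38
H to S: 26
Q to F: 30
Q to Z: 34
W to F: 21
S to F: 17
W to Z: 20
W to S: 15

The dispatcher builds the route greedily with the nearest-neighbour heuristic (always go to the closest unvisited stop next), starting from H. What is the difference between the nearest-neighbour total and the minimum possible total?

H: Z=8, F=9, W=12, G=25, S=26, Q=28 ⇒ Z
Z: F=16, G=17, W=20, S=33, Q=34 ⇒ F
F: S=17, W=21, Q=30, G=33 ⇒ S
S: W=15, Q=31, G=38 ⇒ W
W: Q=16, G=23 ⇒ Q
Q: G=39 ⇒ G
NN route H → Z → F → S → W → Q → G → H costs 136.
Optimal: H → F → S → Q → W → G → Z → H costs 121 (by enumerating all 360 distinct tours).
Excess = 136 − 121 = 15.

Excess over optimum: 15.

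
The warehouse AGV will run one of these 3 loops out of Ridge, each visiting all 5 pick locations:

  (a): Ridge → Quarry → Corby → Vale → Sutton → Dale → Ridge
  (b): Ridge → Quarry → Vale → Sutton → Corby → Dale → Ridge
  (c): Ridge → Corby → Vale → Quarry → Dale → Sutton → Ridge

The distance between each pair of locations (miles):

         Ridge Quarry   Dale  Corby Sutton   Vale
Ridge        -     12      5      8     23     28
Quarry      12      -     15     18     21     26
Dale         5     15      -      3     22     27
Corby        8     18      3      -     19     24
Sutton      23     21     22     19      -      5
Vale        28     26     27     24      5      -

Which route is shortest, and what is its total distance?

70 miles — (b) is the shortest.

(a): 12 + 18 + 24 + 5 + 22 + 5 = 86
(b): 12 + 26 + 5 + 19 + 3 + 5 = 70
(c): 8 + 24 + 26 + 15 + 22 + 23 = 118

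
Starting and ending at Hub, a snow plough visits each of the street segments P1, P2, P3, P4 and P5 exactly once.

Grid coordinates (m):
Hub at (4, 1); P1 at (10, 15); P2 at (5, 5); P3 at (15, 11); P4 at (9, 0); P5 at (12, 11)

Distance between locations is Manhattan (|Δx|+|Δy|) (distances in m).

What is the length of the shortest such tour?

With 5 stops there are 5!/2 = 60 distinct round trips (a route and its reverse cost the same).
Hub - P1 - P2 - P3 - P4 - P5 - Hub: 20+15+16+17+14+18 = 100
Hub - P1 - P2 - P3 - P5 - P4 - Hub: 20+15+16+3+14+6 = 74
Hub - P1 - P2 - P4 - P3 - P5 - Hub: 20+15+9+17+3+18 = 82
Hub - P1 - P2 - P4 - P5 - P3 - Hub: 20+15+9+14+3+21 = 82
Hub - P1 - P2 - P5 - P3 - P4 - Hub: 20+15+13+3+17+6 = 74
Hub - P1 - P2 - P5 - P4 - P3 - Hub: 20+15+13+14+17+21 = 100
Hub - P1 - P3 - P2 - P4 - P5 - Hub: 20+9+16+9+14+18 = 86
Hub - P1 - P3 - P2 - P5 - P4 - Hub: 20+9+16+13+14+6 = 78
Hub - P1 - P3 - P4 - P2 - P5 - Hub: 20+9+17+9+13+18 = 86
Hub - P1 - P3 - P4 - P5 - P2 - Hub: 20+9+17+14+13+5 = 78
Hub - P1 - P3 - P5 - P2 - P4 - Hub: 20+9+3+13+9+6 = 60
Hub - P1 - P3 - P5 - P4 - P2 - Hub: 20+9+3+14+9+5 = 60
Hub - P1 - P4 - P2 - P3 - P5 - Hub: 20+16+9+16+3+18 = 82
Hub - P1 - P4 - P2 - P5 - P3 - Hub: 20+16+9+13+3+21 = 82
… (46 more)
Hub - P2 - P1 - P3 - P5 - P4 - Hub: 5+15+9+3+14+6 = 52  ← best
The minimum is 52.
One optimal route: Hub → P2 → P1 → P3 → P5 → P4 → Hub (or its reverse).

52 m — the shortest possible round trip.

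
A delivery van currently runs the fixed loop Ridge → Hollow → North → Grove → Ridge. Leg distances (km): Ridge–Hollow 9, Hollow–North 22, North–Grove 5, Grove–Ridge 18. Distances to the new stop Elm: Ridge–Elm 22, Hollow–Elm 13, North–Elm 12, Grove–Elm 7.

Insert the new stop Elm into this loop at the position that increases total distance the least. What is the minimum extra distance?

Insertion cost between consecutive stops i–j is d(i,Elm) + d(Elm,j) − d(i,j):
  between Ridge and Hollow: 22 + 13 − 9 = 26
  between Hollow and North: 13 + 12 − 22 = 3
  between North and Grove: 12 + 7 − 5 = 14
  between Grove and Ridge: 7 + 22 − 18 = 11
Cheapest insertion is between Hollow and North, adding 3.
New total = 54 + 3 = 57.

+3 km — insert Elm between Hollow and North.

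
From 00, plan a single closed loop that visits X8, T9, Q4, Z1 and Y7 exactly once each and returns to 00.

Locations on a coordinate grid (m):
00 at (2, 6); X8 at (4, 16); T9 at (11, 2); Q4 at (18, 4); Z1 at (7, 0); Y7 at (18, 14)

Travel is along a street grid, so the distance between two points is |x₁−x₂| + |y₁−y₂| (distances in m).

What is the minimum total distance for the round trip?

There are 60 distinct closed tours to check (reversals are equivalent).
00 - X8 - T9 - Q4 - Z1 - Y7 - 00: 12+21+9+15+25+24 = 106
00 - X8 - T9 - Q4 - Y7 - Z1 - 00: 12+21+9+10+25+11 = 88
00 - X8 - T9 - Z1 - Q4 - Y7 - 00: 12+21+6+15+10+24 = 88
00 - X8 - T9 - Z1 - Y7 - Q4 - 00: 12+21+6+25+10+18 = 92
00 - X8 - T9 - Y7 - Q4 - Z1 - 00: 12+21+19+10+15+11 = 88
00 - X8 - T9 - Y7 - Z1 - Q4 - 00: 12+21+19+25+15+18 = 110
00 - X8 - Q4 - T9 - Z1 - Y7 - 00: 12+26+9+6+25+24 = 102
00 - X8 - Q4 - T9 - Y7 - Z1 - 00: 12+26+9+19+25+11 = 102
00 - X8 - Q4 - Z1 - T9 - Y7 - 00: 12+26+15+6+19+24 = 102
00 - X8 - Q4 - Z1 - Y7 - T9 - 00: 12+26+15+25+19+13 = 110
00 - X8 - Q4 - Y7 - T9 - Z1 - 00: 12+26+10+19+6+11 = 84
00 - X8 - Q4 - Y7 - Z1 - T9 - 00: 12+26+10+25+6+13 = 92
00 - X8 - Z1 - T9 - Q4 - Y7 - 00: 12+19+6+9+10+24 = 80
00 - X8 - Z1 - T9 - Y7 - Q4 - 00: 12+19+6+19+10+18 = 84
… (46 more)
00 - X8 - Y7 - Q4 - T9 - Z1 - 00: 12+16+10+9+6+11 = 64  ← best
The minimum is 64.
One optimal route: 00 → X8 → Y7 → Q4 → T9 → Z1 → 00 (or its reverse).

Minimum total distance: 64 m.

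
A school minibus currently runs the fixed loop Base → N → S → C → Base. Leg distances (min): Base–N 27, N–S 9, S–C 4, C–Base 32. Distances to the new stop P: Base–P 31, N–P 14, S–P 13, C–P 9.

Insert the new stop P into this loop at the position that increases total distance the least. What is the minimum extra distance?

Adding 8 min by placing P on the C–Base leg.

Insertion cost between consecutive stops i–j is d(i,P) + d(P,j) − d(i,j):
  between Base and N: 31 + 14 − 27 = 18
  between N and S: 14 + 13 − 9 = 18
  between S and C: 13 + 9 − 4 = 18
  between C and Base: 9 + 31 − 32 = 8
Cheapest insertion is between C and Base, adding 8.
New total = 72 + 8 = 80.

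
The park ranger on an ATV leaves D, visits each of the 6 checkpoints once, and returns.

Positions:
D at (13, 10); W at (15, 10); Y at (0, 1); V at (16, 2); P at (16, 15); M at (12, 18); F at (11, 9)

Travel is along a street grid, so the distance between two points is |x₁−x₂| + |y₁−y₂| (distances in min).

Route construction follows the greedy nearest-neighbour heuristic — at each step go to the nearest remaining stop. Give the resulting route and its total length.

Total distance 76 min via the nearest-neighbour route D → W → F → M → P → V → Y → D.

From D: distances to unvisited — W=2, F=3, P=8, M=9, V=11, Y=22. Nearest is W (2).
From W: distances to unvisited — F=5, P=6, V=9, M=11, Y=24. Nearest is F (5).
From F: distances to unvisited — M=10, P=11, V=12, Y=19. Nearest is M (10).
From M: distances to unvisited — P=7, V=20, Y=29. Nearest is P (7).
From P: distances to unvisited — V=13, Y=30. Nearest is V (13).
From V: distances to unvisited — Y=17. Nearest is Y (17).
Return Y→D: 22.
Total = 2 + 5 + 10 + 7 + 13 + 17 + 22 = 76.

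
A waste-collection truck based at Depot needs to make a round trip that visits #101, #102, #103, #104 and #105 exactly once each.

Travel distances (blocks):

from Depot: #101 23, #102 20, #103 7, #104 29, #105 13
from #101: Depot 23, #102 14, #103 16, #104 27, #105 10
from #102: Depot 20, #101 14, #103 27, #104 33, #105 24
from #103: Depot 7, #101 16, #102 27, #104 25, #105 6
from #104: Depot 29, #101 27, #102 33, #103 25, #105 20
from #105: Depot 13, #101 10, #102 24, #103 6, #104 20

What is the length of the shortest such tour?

94 blocks — the shortest possible round trip.

There are 60 distinct closed tours to check (reversals are equivalent).
Depot - #101 - #102 - #103 - #104 - #105 - Depot: 23+14+27+25+20+13 = 122
Depot - #101 - #102 - #103 - #105 - #104 - Depot: 23+14+27+6+20+29 = 119
Depot - #101 - #102 - #104 - #103 - #105 - Depot: 23+14+33+25+6+13 = 114
Depot - #101 - #102 - #104 - #105 - #103 - Depot: 23+14+33+20+6+7 = 103
Depot - #101 - #102 - #105 - #103 - #104 - Depot: 23+14+24+6+25+29 = 121
Depot - #101 - #102 - #105 - #104 - #103 - Depot: 23+14+24+20+25+7 = 113
Depot - #101 - #103 - #102 - #104 - #105 - Depot: 23+16+27+33+20+13 = 132
Depot - #101 - #103 - #102 - #105 - #104 - Depot: 23+16+27+24+20+29 = 139
Depot - #101 - #103 - #104 - #102 - #105 - Depot: 23+16+25+33+24+13 = 134
Depot - #101 - #103 - #104 - #105 - #102 - Depot: 23+16+25+20+24+20 = 128
Depot - #101 - #103 - #105 - #102 - #104 - Depot: 23+16+6+24+33+29 = 131
Depot - #101 - #103 - #105 - #104 - #102 - Depot: 23+16+6+20+33+20 = 118
Depot - #101 - #104 - #102 - #103 - #105 - Depot: 23+27+33+27+6+13 = 129
Depot - #101 - #104 - #102 - #105 - #103 - Depot: 23+27+33+24+6+7 = 120
… (46 more)
Depot - #102 - #101 - #104 - #105 - #103 - Depot: 20+14+27+20+6+7 = 94  ← best
The minimum is 94.
One optimal route: Depot → #102 → #101 → #104 → #105 → #103 → Depot (or its reverse).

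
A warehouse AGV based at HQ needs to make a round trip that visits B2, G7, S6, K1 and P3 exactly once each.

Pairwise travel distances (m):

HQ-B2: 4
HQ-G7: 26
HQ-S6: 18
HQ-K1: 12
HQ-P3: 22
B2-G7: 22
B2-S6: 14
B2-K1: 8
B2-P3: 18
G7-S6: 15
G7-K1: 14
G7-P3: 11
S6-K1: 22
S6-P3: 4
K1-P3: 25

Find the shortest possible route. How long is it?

Minimum total distance: 59 m.

HQ-B2-G7-S6-K1-P3-HQ: 4+22+15+22+25+22 = 110
HQ-B2-G7-S6-P3-K1-HQ: 4+22+15+4+25+12 = 82
HQ-B2-G7-K1-S6-P3-HQ: 4+22+14+22+4+22 = 88
HQ-B2-G7-K1-P3-S6-HQ: 4+22+14+25+4+18 = 87
HQ-B2-G7-P3-S6-K1-HQ: 4+22+11+4+22+12 = 75
HQ-B2-G7-P3-K1-S6-HQ: 4+22+11+25+22+18 = 102
HQ-B2-S6-G7-K1-P3-HQ: 4+14+15+14+25+22 = 94
HQ-B2-S6-G7-P3-K1-HQ: 4+14+15+11+25+12 = 81
HQ-B2-S6-K1-G7-P3-HQ: 4+14+22+14+11+22 = 87
HQ-B2-S6-K1-P3-G7-HQ: 4+14+22+25+11+26 = 102
HQ-B2-S6-P3-G7-K1-HQ: 4+14+4+11+14+12 = 59
HQ-B2-S6-P3-K1-G7-HQ: 4+14+4+25+14+26 = 87
HQ-B2-K1-G7-S6-P3-HQ: 4+8+14+15+4+22 = 67
HQ-B2-K1-G7-P3-S6-HQ: 4+8+14+11+4+18 = 59
… (46 more)
The minimum is 59.
One optimal route: HQ → B2 → S6 → P3 → G7 → K1 → HQ (or its reverse).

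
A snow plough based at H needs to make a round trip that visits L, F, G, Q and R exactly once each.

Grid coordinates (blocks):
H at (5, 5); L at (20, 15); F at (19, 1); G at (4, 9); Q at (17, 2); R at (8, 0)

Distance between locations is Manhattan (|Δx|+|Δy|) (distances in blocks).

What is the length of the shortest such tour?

Shortest round trip = 64 blocks.

H - L - F - G - Q - R - H: 25+15+23+20+11+8 = 102
H - L - F - G - R - Q - H: 25+15+23+13+11+15 = 102
H - L - F - Q - G - R - H: 25+15+3+20+13+8 = 84
H - L - F - Q - R - G - H: 25+15+3+11+13+5 = 72
H - L - F - R - G - Q - H: 25+15+12+13+20+15 = 100
H - L - F - R - Q - G - H: 25+15+12+11+20+5 = 88
H - L - G - F - Q - R - H: 25+22+23+3+11+8 = 92
H - L - G - F - R - Q - H: 25+22+23+12+11+15 = 108
H - L - G - Q - F - R - H: 25+22+20+3+12+8 = 90
H - L - G - Q - R - F - H: 25+22+20+11+12+18 = 108
H - L - G - R - F - Q - H: 25+22+13+12+3+15 = 90
H - L - G - R - Q - F - H: 25+22+13+11+3+18 = 92
H - L - Q - F - G - R - H: 25+16+3+23+13+8 = 88
H - L - Q - F - R - G - H: 25+16+3+12+13+5 = 74
… (46 more)
H - G - L - F - Q - R - H: 5+22+15+3+11+8 = 64  ← best
The minimum is 64.
One optimal route: H → G → L → F → Q → R → H (or its reverse).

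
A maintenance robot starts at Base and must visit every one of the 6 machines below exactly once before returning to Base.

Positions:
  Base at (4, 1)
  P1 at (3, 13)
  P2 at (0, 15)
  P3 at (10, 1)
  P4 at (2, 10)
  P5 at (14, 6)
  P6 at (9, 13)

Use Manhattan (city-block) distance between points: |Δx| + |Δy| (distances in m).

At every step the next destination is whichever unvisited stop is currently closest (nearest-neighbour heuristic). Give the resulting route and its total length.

62 m along Base → P3 → P5 → P6 → P1 → P4 → P2 → Base.

Base → [P3:6 / P4:11 / P1:13 / P5:15 / P6:17 / P2:18] → P3 (6)
P3 → [P5:9 / P6:13 / P4:17 / P1:19 / P2:24] → P5 (9)
P5 → [P6:12 / P4:16 / P1:18 / P2:23] → P6 (12)
P6 → [P1:6 / P4:10 / P2:11] → P1 (6)
P1 → [P4:4 / P2:5] → P4 (4)
P4 → [P2:7] → P2 (7)
Return P2→Base: 18.
Total = 6 + 9 + 12 + 6 + 4 + 7 + 18 = 62.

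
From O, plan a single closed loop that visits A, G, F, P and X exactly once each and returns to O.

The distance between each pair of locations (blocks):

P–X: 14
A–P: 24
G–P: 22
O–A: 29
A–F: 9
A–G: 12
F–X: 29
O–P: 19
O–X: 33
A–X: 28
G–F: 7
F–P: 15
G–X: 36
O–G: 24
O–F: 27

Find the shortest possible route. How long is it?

There are 60 distinct closed tours to check (reversals are equivalent).
O→A→G→F→P→X→O: 29+12+7+15+14+33 = 110
O→A→G→F→X→P→O: 29+12+7+29+14+19 = 110
O→A→G→P→F→X→O: 29+12+22+15+29+33 = 140
O→A→G→P→X→F→O: 29+12+22+14+29+27 = 133
O→A→G→X→F→P→O: 29+12+36+29+15+19 = 140
O→A→G→X→P→F→O: 29+12+36+14+15+27 = 133
O→A→F→G→P→X→O: 29+9+7+22+14+33 = 114
O→A→F→G→X→P→O: 29+9+7+36+14+19 = 114
O→A→F→P→G→X→O: 29+9+15+22+36+33 = 144
O→A→F→P→X→G→O: 29+9+15+14+36+24 = 127
O→A→F→X→G→P→O: 29+9+29+36+22+19 = 144
O→A→F→X→P→G→O: 29+9+29+14+22+24 = 127
O→A→P→G→F→X→O: 29+24+22+7+29+33 = 144
O→A→P→G→X→F→O: 29+24+22+36+29+27 = 167
… (46 more)
O→G→F→A→X→P→O: 24+7+9+28+14+19 = 101  ← best
The minimum is 101.
One optimal route: O → G → F → A → X → P → O (or its reverse).

Shortest round trip = 101 blocks.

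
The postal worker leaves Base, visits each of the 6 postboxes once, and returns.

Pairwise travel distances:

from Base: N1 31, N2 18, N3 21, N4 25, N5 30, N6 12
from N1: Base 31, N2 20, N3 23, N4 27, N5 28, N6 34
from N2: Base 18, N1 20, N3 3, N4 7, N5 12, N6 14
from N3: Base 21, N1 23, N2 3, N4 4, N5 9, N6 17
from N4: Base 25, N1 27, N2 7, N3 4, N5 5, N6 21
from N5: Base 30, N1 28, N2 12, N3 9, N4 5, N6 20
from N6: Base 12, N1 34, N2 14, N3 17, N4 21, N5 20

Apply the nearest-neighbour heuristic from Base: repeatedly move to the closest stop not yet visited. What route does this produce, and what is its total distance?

Nearest-neighbour total = 97; route Base → N6 → N2 → N3 → N4 → N5 → N1 → Base.

At Base the remaining stops are N6 12, N2 18, N3 21, N4 25, N5 30, N1 31; go to N6.
At N6 the remaining stops are N2 14, N3 17, N5 20, N4 21, N1 34; go to N2.
At N2 the remaining stops are N3 3, N4 7, N5 12, N1 20; go to N3.
At N3 the remaining stops are N4 4, N5 9, N1 23; go to N4.
At N4 the remaining stops are N5 5, N1 27; go to N5.
At N5 the remaining stops are N1 28; go to N1.
Return N1→Base: 31.
Total = 12 + 14 + 3 + 4 + 5 + 28 + 31 = 97.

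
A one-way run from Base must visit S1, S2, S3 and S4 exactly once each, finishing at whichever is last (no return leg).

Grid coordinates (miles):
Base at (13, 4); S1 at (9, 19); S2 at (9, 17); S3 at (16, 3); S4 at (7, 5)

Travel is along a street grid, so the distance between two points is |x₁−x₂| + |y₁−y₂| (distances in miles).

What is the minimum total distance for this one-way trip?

There are 4! = 24 possible orderings.
Base→S1→S2→S3→S4: 19+2+21+11 = 53
Base→S1→S2→S4→S3: 19+2+14+11 = 46
Base→S1→S3→S2→S4: 19+23+21+14 = 77
Base→S1→S3→S4→S2: 19+23+11+14 = 67
Base→S1→S4→S2→S3: 19+16+14+21 = 70
Base→S1→S4→S3→S2: 19+16+11+21 = 67
Base→S2→S1→S3→S4: 17+2+23+11 = 53
Base→S2→S1→S4→S3: 17+2+16+11 = 46
Base→S2→S3→S1→S4: 17+21+23+16 = 77
Base→S2→S3→S4→S1: 17+21+11+16 = 65
Base→S2→S4→S1→S3: 17+14+16+23 = 70
Base→S2→S4→S3→S1: 17+14+11+23 = 65
Base→S3→S1→S2→S4: 4+23+2+14 = 43
Base→S3→S1→S4→S2: 4+23+16+14 = 57
… (10 more)
Base→S3→S4→S2→S1: 4+11+14+2 = 31  ← best
The minimum is 31.
One shortest path: Base → S3 → S4 → S2 → S1.

Shortest open route: 31 miles.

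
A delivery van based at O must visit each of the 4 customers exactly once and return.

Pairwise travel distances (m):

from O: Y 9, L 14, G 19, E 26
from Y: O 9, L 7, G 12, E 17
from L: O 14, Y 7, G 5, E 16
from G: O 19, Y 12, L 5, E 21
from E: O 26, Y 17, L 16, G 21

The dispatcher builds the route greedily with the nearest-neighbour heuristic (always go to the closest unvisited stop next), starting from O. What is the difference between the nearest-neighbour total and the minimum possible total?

2 m longer than the optimal tour.

O: Y=9, L=14, G=19, E=26 ⇒ Y
Y: L=7, G=12, E=17 ⇒ L
L: G=5, E=16 ⇒ G
G: E=21 ⇒ E
NN route O → Y → L → G → E → O costs 68.
Optimal: O → Y → E → L → G → O costs 66 (by enumerating all 12 distinct tours).
Excess = 68 − 66 = 2.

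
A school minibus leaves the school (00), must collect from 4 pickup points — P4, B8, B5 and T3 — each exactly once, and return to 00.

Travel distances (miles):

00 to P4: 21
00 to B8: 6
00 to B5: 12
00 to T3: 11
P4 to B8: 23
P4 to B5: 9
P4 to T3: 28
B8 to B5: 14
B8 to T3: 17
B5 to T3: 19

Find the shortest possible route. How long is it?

00→P4→B8→B5→T3→00: 21+23+14+19+11 = 88
00→P4→B8→T3→B5→00: 21+23+17+19+12 = 92
00→P4→B5→B8→T3→00: 21+9+14+17+11 = 72
00→P4→B5→T3→B8→00: 21+9+19+17+6 = 72
00→P4→T3→B8→B5→00: 21+28+17+14+12 = 92
00→P4→T3→B5→B8→00: 21+28+19+14+6 = 88
00→B8→P4→B5→T3→00: 6+23+9+19+11 = 68
00→B8→P4→T3→B5→00: 6+23+28+19+12 = 88
00→B8→B5→P4→T3→00: 6+14+9+28+11 = 68
00→B8→T3→P4→B5→00: 6+17+28+9+12 = 72
00→B5→P4→B8→T3→00: 12+9+23+17+11 = 72
00→B5→B8→P4→T3→00: 12+14+23+28+11 = 88
The minimum is 68.
One optimal route: 00 → B8 → P4 → B5 → T3 → 00 (or its reverse).

Shortest round trip = 68 miles.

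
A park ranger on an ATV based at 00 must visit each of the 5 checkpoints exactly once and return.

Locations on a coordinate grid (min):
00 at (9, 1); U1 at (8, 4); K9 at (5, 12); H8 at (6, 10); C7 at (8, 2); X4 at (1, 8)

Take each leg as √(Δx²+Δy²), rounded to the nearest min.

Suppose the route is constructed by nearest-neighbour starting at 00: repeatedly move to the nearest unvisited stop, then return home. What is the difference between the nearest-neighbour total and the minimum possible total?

From 00: C7=1, U1=3, H8=9, X4=11, K9=12 → choose C7 (1).
From C7: U1=2, H8=8, X4=9, K9=10 → choose U1 (2).
From U1: H8=6, X4=8, K9=9 → choose H8 (6).
From H8: K9=2, X4=5 → choose K9 (2).
From K9: X4=6 → choose X4 (6).
NN route 00 → C7 → U1 → H8 → K9 → X4 → 00 costs 28.
Optimal: 00 → U1 → H8 → K9 → X4 → C7 → 00 costs 27 (by enumerating all 60 distinct tours).
Excess = 28 − 27 = 1.

1 min longer than the optimal tour.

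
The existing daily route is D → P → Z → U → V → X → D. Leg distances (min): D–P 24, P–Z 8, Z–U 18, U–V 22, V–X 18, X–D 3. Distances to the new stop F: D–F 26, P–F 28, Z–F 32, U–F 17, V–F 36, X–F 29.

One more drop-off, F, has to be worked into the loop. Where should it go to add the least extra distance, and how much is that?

+30 min — insert F between D and P.

Insertion cost between consecutive stops i–j is d(i,F) + d(F,j) − d(i,j):
  between D and P: 26 + 28 − 24 = 30
  between P and Z: 28 + 32 − 8 = 52
  between Z and U: 32 + 17 − 18 = 31
  between U and V: 17 + 36 − 22 = 31
  between V and X: 36 + 29 − 18 = 47
  between X and D: 29 + 26 − 3 = 52
Cheapest insertion is between D and P, adding 30.
New total = 93 + 30 = 123.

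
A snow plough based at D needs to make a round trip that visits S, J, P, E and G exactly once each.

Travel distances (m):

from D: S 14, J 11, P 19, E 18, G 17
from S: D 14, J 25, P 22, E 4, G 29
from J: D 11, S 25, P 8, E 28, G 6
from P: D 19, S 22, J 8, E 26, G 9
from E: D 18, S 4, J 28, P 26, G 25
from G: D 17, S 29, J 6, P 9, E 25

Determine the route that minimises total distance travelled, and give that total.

70 m — the shortest possible round trip.

D - S - J - P - E - G - D: 14+25+8+26+25+17 = 115
D - S - J - P - G - E - D: 14+25+8+9+25+18 = 99
D - S - J - E - P - G - D: 14+25+28+26+9+17 = 119
D - S - J - E - G - P - D: 14+25+28+25+9+19 = 120
D - S - J - G - P - E - D: 14+25+6+9+26+18 = 98
D - S - J - G - E - P - D: 14+25+6+25+26+19 = 115
D - S - P - J - E - G - D: 14+22+8+28+25+17 = 114
D - S - P - J - G - E - D: 14+22+8+6+25+18 = 93
D - S - P - E - J - G - D: 14+22+26+28+6+17 = 113
D - S - P - E - G - J - D: 14+22+26+25+6+11 = 104
D - S - P - G - J - E - D: 14+22+9+6+28+18 = 97
D - S - P - G - E - J - D: 14+22+9+25+28+11 = 109
D - S - E - J - P - G - D: 14+4+28+8+9+17 = 80
D - S - E - J - G - P - D: 14+4+28+6+9+19 = 80
… (46 more)
D - S - E - P - G - J - D: 14+4+26+9+6+11 = 70  ← best
The minimum is 70.
One optimal route: D → S → E → P → G → J → D (or its reverse).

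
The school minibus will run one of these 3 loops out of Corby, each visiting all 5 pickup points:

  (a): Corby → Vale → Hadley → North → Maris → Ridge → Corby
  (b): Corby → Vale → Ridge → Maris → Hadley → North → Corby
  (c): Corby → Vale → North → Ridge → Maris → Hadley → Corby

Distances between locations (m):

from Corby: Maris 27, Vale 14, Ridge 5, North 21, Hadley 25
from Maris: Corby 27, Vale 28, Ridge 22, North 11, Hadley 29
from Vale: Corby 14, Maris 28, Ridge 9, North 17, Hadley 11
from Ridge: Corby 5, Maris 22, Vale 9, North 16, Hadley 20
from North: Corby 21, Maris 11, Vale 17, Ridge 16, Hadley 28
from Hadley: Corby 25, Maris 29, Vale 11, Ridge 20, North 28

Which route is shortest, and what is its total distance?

(a): 14 + 11 + 28 + 11 + 22 + 5 = 91
(b): 14 + 9 + 22 + 29 + 28 + 21 = 123
(c): 14 + 17 + 16 + 22 + 29 + 25 = 123

91 m — (a) is the shortest.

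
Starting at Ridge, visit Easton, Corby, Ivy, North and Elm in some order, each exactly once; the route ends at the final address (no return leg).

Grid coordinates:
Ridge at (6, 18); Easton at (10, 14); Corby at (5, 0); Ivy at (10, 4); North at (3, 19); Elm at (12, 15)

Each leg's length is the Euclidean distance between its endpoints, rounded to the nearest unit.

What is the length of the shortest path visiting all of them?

There are 5! = 120 possible orderings.
Ridge → Easton → Corby → Ivy → North → Elm: 6+15+6+17+10 = 54
Ridge → Easton → Corby → Ivy → Elm → North: 6+15+6+11+10 = 48
Ridge → Easton → Corby → North → Ivy → Elm: 6+15+19+17+11 = 68
Ridge → Easton → Corby → North → Elm → Ivy: 6+15+19+10+11 = 61
Ridge → Easton → Corby → Elm → Ivy → North: 6+15+17+11+17 = 66
Ridge → Easton → Corby → Elm → North → Ivy: 6+15+17+10+17 = 65
Ridge → Easton → Ivy → Corby → North → Elm: 6+10+6+19+10 = 51
Ridge → Easton → Ivy → Corby → Elm → North: 6+10+6+17+10 = 49
Ridge → Easton → Ivy → North → Corby → Elm: 6+10+17+19+17 = 69
Ridge → Easton → Ivy → North → Elm → Corby: 6+10+17+10+17 = 60
Ridge → Easton → Ivy → Elm → Corby → North: 6+10+11+17+19 = 63
Ridge → Easton → Ivy → Elm → North → Corby: 6+10+11+10+19 = 56
Ridge → Easton → North → Corby → Ivy → Elm: 6+9+19+6+11 = 51
Ridge → Easton → North → Corby → Elm → Ivy: 6+9+19+17+11 = 62
… (106 more)
Ridge → North → Easton → Elm → Ivy → Corby: 3+9+2+11+6 = 31  ← best
The minimum is 31.
One shortest path: Ridge → North → Easton → Elm → Ivy → Corby.

Minimum one-way distance = 31.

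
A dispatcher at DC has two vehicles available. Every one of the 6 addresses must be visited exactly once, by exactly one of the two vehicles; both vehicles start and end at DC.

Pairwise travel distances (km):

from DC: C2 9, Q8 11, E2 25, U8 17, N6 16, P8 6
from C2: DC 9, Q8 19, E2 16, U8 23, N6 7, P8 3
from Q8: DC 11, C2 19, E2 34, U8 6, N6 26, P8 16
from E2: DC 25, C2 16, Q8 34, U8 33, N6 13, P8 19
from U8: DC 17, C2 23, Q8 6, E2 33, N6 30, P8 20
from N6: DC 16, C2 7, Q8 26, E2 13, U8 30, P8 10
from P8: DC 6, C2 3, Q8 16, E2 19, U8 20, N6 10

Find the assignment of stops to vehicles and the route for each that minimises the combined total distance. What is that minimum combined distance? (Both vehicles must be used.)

88 km — the smallest possible combined total.

There are 2^5 − 1 = 31 ways to divide the 6 stops into two non-empty groups. For each, the best each vehicle can do is its own shortest tour through its group:
  {C2} + {Q8, E2, U8, N6, P8}: 18 + 79 = 97
  {Q8} + {C2, E2, U8, N6, P8}: 22 + 79 = 101
  {C2, Q8} + {E2, U8, N6, P8}: 39 + 79 = 118
  {E2} + {C2, Q8, U8, N6, P8}: 50 + 63 = 113
  {C2, E2} + {Q8, U8, N6, P8}: 50 + 63 = 113
  {Q8, E2} + {C2, U8, N6, P8}: 70 + 63 = 133
  … (31 splits in total)
  {Q8, U8} + {C2, E2, N6, P8}: 34 + 54 = 88  ← best
Best: vehicle 1 DC → Q8 → U8 → DC = 34; vehicle 2 DC → C2 → E2 → N6 → P8 → DC = 54; combined 88.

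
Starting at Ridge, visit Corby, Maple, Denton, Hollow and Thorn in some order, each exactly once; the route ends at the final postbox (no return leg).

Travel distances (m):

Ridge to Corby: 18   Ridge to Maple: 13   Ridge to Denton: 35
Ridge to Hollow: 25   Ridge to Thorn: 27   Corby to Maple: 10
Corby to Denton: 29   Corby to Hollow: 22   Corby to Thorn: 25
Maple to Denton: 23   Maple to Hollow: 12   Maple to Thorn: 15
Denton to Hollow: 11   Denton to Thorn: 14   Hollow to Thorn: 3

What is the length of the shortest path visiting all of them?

57 m — the minimum one-way total.

There are 5! = 120 possible orderings.
Ridge→Corby→Maple→Denton→Hollow→Thorn: 18+10+23+11+3 = 65
Ridge→Corby→Maple→Denton→Thorn→Hollow: 18+10+23+14+3 = 68
Ridge→Corby→Maple→Hollow→Denton→Thorn: 18+10+12+11+14 = 65
Ridge→Corby→Maple→Hollow→Thorn→Denton: 18+10+12+3+14 = 57
Ridge→Corby→Maple→Thorn→Denton→Hollow: 18+10+15+14+11 = 68
Ridge→Corby→Maple→Thorn→Hollow→Denton: 18+10+15+3+11 = 57
Ridge→Corby→Denton→Maple→Hollow→Thorn: 18+29+23+12+3 = 85
Ridge→Corby→Denton→Maple→Thorn→Hollow: 18+29+23+15+3 = 88
Ridge→Corby→Denton→Hollow→Maple→Thorn: 18+29+11+12+15 = 85
Ridge→Corby→Denton→Hollow→Thorn→Maple: 18+29+11+3+15 = 76
Ridge→Corby→Denton→Thorn→Maple→Hollow: 18+29+14+15+12 = 88
Ridge→Corby→Denton→Thorn→Hollow→Maple: 18+29+14+3+12 = 76
Ridge→Corby→Hollow→Maple→Denton→Thorn: 18+22+12+23+14 = 89
Ridge→Corby→Hollow→Maple→Thorn→Denton: 18+22+12+15+14 = 81
… (106 more)
The minimum is 57.
One shortest path: Ridge → Corby → Maple → Hollow → Thorn → Denton.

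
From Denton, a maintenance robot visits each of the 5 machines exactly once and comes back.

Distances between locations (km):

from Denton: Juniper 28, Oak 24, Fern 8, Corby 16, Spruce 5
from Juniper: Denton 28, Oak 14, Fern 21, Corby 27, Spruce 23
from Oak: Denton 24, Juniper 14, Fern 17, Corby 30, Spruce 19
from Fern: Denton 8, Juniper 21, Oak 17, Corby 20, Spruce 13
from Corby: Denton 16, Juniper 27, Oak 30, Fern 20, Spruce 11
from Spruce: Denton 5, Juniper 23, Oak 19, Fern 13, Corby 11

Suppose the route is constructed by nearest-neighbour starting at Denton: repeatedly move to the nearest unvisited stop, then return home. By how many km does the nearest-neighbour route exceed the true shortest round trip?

Denton: Spruce=5, Fern=8, Corby=16, Oak=24, Juniper=28 ⇒ Spruce
Spruce: Corby=11, Fern=13, Oak=19, Juniper=23 ⇒ Corby
Corby: Fern=20, Juniper=27, Oak=30 ⇒ Fern
Fern: Oak=17, Juniper=21 ⇒ Oak
Oak: Juniper=14 ⇒ Juniper
NN route Denton → Spruce → Corby → Fern → Oak → Juniper → Denton costs 95.
Optimal: Denton → Fern → Oak → Juniper → Corby → Spruce → Denton costs 82 (by enumerating all 60 distinct tours).
Excess = 95 − 82 = 13.

The nearest-neighbour route is 13 km longer than optimal.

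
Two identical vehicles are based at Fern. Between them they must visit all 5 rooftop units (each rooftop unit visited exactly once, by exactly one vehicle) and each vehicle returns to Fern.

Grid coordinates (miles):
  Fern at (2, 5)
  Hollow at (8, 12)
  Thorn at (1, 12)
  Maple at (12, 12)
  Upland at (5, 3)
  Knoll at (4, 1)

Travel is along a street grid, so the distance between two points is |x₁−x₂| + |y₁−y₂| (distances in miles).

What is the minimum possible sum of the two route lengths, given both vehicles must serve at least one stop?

Try each way of splitting the stops between the two vehicles (each non-empty) and, for each split, find the best tour for each vehicle:
  {Hollow} + {Thorn, Maple, Upland, Knoll}: 26 + 44 = 70
  {Thorn} + {Hollow, Maple, Upland, Knoll}: 16 + 42 = 58
  {Hollow, Thorn} + {Maple, Upland, Knoll}: 28 + 42 = 70
  {Maple} + {Hollow, Thorn, Upland, Knoll}: 34 + 36 = 70
  {Hollow, Maple} + {Thorn, Upland, Knoll}: 34 + 30 = 64
  {Thorn, Maple} + {Hollow, Upland, Knoll}: 36 + 34 = 70
  … (15 splits in total)
  {Hollow, Thorn, Maple} + {Upland, Knoll}: 36 + 14 = 50  ← best
Best: vehicle 1 Fern → Hollow → Maple → Thorn → Fern = 36; vehicle 2 Fern → Upland → Knoll → Fern = 14; combined 50.

50 miles — the smallest possible combined total.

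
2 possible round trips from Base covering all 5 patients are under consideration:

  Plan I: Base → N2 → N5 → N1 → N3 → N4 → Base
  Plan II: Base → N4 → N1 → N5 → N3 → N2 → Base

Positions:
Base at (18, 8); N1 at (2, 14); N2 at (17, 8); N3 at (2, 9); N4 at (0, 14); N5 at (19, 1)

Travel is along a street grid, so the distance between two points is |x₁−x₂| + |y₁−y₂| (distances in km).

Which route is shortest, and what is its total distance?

76 km — Plan I is the shortest.

Plan I: 1 + 9 + 30 + 5 + 7 + 24 = 76
Plan II: 24 + 2 + 30 + 25 + 16 + 1 = 98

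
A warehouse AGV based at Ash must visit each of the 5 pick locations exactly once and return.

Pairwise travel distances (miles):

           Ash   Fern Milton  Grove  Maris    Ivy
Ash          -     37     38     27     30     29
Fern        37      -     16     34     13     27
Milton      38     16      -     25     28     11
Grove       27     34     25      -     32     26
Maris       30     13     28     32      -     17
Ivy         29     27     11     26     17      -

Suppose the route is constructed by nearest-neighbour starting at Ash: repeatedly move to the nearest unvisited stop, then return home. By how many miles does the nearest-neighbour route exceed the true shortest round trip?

From Ash: Grove=27, Ivy=29, Maris=30, Fern=37, Milton=38 → choose Grove (27).
From Grove: Milton=25, Ivy=26, Maris=32, Fern=34 → choose Milton (25).
From Milton: Ivy=11, Fern=16, Maris=28 → choose Ivy (11).
From Ivy: Maris=17, Fern=27 → choose Maris (17).
From Maris: Fern=13 → choose Fern (13).
NN route Ash → Grove → Milton → Ivy → Maris → Fern → Ash costs 130.
Optimal: Ash → Grove → Ivy → Milton → Fern → Maris → Ash costs 123 (by enumerating all 60 distinct tours).
Excess = 130 − 123 = 7.

Excess over optimum: 7 miles.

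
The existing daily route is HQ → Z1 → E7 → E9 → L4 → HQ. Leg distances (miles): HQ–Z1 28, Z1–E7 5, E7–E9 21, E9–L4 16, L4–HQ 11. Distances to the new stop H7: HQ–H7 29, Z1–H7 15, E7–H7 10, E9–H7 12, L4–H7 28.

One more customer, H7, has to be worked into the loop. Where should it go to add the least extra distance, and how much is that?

+1 miles — insert H7 between E7 and E9.

Insertion cost between consecutive stops i–j is d(i,H7) + d(H7,j) − d(i,j):
  between HQ and Z1: 29 + 15 − 28 = 16
  between Z1 and E7: 15 + 10 − 5 = 20
  between E7 and E9: 10 + 12 − 21 = 1
  between E9 and L4: 12 + 28 − 16 = 24
  between L4 and HQ: 28 + 29 − 11 = 46
Cheapest insertion is between E7 and E9, adding 1.
New total = 81 + 1 = 82.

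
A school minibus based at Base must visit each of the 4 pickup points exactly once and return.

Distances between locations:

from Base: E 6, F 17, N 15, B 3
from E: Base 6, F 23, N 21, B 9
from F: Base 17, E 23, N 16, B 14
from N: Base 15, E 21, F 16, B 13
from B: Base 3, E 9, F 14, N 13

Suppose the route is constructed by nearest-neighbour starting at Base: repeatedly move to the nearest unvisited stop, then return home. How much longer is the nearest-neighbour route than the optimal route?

From Base: B=3, E=6, N=15, F=17 → choose B (3).
From B: E=9, N=13, F=14 → choose E (9).
From E: N=21, F=23 → choose N (21).
From N: F=16 → choose F (16).
NN route Base → B → E → N → F → Base costs 66.
Optimal: Base → E → N → F → B → Base costs 60 (by enumerating all 12 distinct tours).
Excess = 66 − 60 = 6.

Excess over optimum: 6.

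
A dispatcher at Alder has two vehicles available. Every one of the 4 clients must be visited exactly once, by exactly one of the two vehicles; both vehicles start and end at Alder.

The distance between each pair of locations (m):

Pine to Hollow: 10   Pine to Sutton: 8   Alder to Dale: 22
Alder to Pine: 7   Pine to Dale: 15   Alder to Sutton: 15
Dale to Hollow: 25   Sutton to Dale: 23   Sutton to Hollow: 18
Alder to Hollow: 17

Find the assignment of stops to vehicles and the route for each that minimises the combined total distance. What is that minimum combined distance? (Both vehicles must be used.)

Minimum combined distance: 94 m.

There are 2^3 − 1 = 7 ways to divide the 4 stops into two non-empty groups. For each, the best each vehicle can do is its own shortest tour through its group:
  {Pine} + {Sutton, Dale, Hollow}: 14 + 80 = 94
  {Sutton} + {Pine, Dale, Hollow}: 30 + 64 = 94
  {Pine, Sutton} + {Dale, Hollow}: 30 + 64 = 94
  {Dale} + {Pine, Sutton, Hollow}: 44 + 50 = 94
  {Pine, Dale} + {Sutton, Hollow}: 44 + 50 = 94
  {Sutton, Dale} + {Pine, Hollow}: 60 + 34 = 94
  … (7 splits in total)
Best: vehicle 1 Alder → Pine → Alder = 14; vehicle 2 Alder → Sutton → Dale → Hollow → Alder = 80; combined 94.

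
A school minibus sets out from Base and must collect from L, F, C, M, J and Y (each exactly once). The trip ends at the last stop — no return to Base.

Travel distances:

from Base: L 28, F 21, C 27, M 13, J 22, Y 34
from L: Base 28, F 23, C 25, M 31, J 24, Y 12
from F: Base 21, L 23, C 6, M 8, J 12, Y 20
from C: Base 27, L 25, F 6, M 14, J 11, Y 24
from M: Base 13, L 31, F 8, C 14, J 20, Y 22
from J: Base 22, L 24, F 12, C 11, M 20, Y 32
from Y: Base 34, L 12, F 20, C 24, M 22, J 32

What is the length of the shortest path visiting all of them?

There are 6! = 720 possible orderings.
Base - L - F - C - M - J - Y: 28+23+6+14+20+32 = 123
Base - L - F - C - M - Y - J: 28+23+6+14+22+32 = 125
Base - L - F - C - J - M - Y: 28+23+6+11+20+22 = 110
Base - L - F - C - J - Y - M: 28+23+6+11+32+22 = 122
Base - L - F - C - Y - M - J: 28+23+6+24+22+20 = 123
Base - L - F - C - Y - J - M: 28+23+6+24+32+20 = 133
Base - L - F - M - C - J - Y: 28+23+8+14+11+32 = 116
Base - L - F - M - C - Y - J: 28+23+8+14+24+32 = 129
… (712 more)
Base - M - F - C - J - L - Y: 13+8+6+11+24+12 = 74  ← best
The minimum is 74.
One shortest path: Base → M → F → C → J → L → Y.

74 — the minimum one-way total.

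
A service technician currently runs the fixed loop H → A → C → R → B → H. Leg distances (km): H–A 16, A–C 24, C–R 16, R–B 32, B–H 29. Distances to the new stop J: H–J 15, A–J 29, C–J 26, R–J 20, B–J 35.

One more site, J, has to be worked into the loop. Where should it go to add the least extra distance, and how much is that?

Adding 21 km by placing J on the B–H leg.

Insertion cost between consecutive stops i–j is d(i,J) + d(J,j) − d(i,j):
  between H and A: 15 + 29 − 16 = 28
  between A and C: 29 + 26 − 24 = 31
  between C and R: 26 + 20 − 16 = 30
  between R and B: 20 + 35 − 32 = 23
  between B and H: 35 + 15 − 29 = 21
Cheapest insertion is between B and H, adding 21.
New total = 117 + 21 = 138.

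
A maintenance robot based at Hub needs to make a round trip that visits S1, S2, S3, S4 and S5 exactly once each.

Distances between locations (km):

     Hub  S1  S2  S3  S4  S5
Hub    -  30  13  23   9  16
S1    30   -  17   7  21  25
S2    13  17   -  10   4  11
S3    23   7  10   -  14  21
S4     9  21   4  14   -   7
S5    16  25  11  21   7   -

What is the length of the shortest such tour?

71 km — the shortest possible round trip.

There are 60 distinct closed tours to check (reversals are equivalent).
Hub→S1→S2→S3→S4→S5→Hub: 30+17+10+14+7+16 = 94
Hub→S1→S2→S3→S5→S4→Hub: 30+17+10+21+7+9 = 94
Hub→S1→S2→S4→S3→S5→Hub: 30+17+4+14+21+16 = 102
Hub→S1→S2→S4→S5→S3→Hub: 30+17+4+7+21+23 = 102
Hub→S1→S2→S5→S3→S4→Hub: 30+17+11+21+14+9 = 102
Hub→S1→S2→S5→S4→S3→Hub: 30+17+11+7+14+23 = 102
Hub→S1→S3→S2→S4→S5→Hub: 30+7+10+4+7+16 = 74
Hub→S1→S3→S2→S5→S4→Hub: 30+7+10+11+7+9 = 74
Hub→S1→S3→S4→S2→S5→Hub: 30+7+14+4+11+16 = 82
Hub→S1→S3→S4→S5→S2→Hub: 30+7+14+7+11+13 = 82
Hub→S1→S3→S5→S2→S4→Hub: 30+7+21+11+4+9 = 82
Hub→S1→S3→S5→S4→S2→Hub: 30+7+21+7+4+13 = 82
Hub→S1→S4→S2→S3→S5→Hub: 30+21+4+10+21+16 = 102
Hub→S1→S4→S2→S5→S3→Hub: 30+21+4+11+21+23 = 110
… (46 more)
Hub→S2→S3→S1→S5→S4→Hub: 13+10+7+25+7+9 = 71  ← best
The minimum is 71.
One optimal route: Hub → S2 → S3 → S1 → S5 → S4 → Hub (or its reverse).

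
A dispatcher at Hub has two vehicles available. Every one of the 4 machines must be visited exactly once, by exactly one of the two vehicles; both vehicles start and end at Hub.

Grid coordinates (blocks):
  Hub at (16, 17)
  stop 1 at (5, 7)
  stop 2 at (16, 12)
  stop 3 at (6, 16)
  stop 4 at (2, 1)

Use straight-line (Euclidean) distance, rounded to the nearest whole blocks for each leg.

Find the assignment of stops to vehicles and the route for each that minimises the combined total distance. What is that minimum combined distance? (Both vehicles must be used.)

Minimum combined distance: 57 blocks.

There are 2^3 − 1 = 7 ways to divide the 4 stops into two non-empty groups. For each, the best each vehicle can do is its own shortest tour through its group:
  {stop 1} + {stop 2, stop 3, stop 4}: 30 + 49 = 79
  {stop 2} + {stop 1, stop 3, stop 4}: 10 + 47 = 57
  {stop 1, stop 2} + {stop 3, stop 4}: 32 + 47 = 79
  {stop 3} + {stop 1, stop 2, stop 4}: 20 + 45 = 65
  {stop 1, stop 3} + {stop 2, stop 4}: 34 + 44 = 78
  {stop 2, stop 3} + {stop 1, stop 4}: 26 + 43 = 69
  … (7 splits in total)
Best: vehicle 1 Hub → stop 2 → Hub = 10; vehicle 2 Hub → stop 3 → stop 1 → stop 4 → Hub = 47; combined 57.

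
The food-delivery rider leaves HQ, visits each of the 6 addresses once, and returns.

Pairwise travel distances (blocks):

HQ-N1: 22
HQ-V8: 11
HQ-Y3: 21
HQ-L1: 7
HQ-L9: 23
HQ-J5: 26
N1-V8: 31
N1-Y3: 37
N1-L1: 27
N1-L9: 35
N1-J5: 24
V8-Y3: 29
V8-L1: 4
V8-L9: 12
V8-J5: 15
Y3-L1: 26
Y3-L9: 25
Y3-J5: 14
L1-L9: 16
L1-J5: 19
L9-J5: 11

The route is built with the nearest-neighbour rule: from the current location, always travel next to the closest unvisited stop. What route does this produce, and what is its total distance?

HQ → [L1:7 / V8:11 / Y3:21 / N1:22 / L9:23 / J5:26] → L1 (7)
L1 → [V8:4 / L9:16 / J5:19 / Y3:26 / N1:27] → V8 (4)
V8 → [L9:12 / J5:15 / Y3:29 / N1:31] → L9 (12)
L9 → [J5:11 / Y3:25 / N1:35] → J5 (11)
J5 → [Y3:14 / N1:24] → Y3 (14)
Y3 → [N1:37] → N1 (37)
Return N1→HQ: 22.
Total = 7 + 4 + 12 + 11 + 14 + 37 + 22 = 107.

Total distance 107 blocks via the nearest-neighbour route HQ → L1 → V8 → L9 → J5 → Y3 → N1 → HQ.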